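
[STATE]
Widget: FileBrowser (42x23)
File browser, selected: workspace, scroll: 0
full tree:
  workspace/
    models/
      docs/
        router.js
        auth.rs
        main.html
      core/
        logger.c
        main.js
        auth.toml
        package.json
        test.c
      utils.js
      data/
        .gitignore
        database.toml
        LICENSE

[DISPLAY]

> [-] workspace/                          
    [+] models/                           
                                          
                                          
                                          
                                          
                                          
                                          
                                          
                                          
                                          
                                          
                                          
                                          
                                          
                                          
                                          
                                          
                                          
                                          
                                          
                                          
                                          


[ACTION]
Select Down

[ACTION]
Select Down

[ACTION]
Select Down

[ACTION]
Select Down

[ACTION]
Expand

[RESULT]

  [-] workspace/                          
  > [-] models/                           
      [+] docs/                           
      [+] core/                           
      utils.js                            
      [+] data/                           
                                          
                                          
                                          
                                          
                                          
                                          
                                          
                                          
                                          
                                          
                                          
                                          
                                          
                                          
                                          
                                          
                                          


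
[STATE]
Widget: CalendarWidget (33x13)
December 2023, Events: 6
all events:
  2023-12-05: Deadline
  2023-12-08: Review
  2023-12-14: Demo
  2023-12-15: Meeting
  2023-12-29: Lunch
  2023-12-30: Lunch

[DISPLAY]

          December 2023          
Mo Tu We Th Fr Sa Su             
             1  2  3             
 4  5*  6  7  8*  9 10           
11 12 13 14* 15* 16 17           
18 19 20 21 22 23 24             
25 26 27 28 29* 30* 31           
                                 
                                 
                                 
                                 
                                 
                                 


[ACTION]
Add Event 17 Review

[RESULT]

          December 2023          
Mo Tu We Th Fr Sa Su             
             1  2  3             
 4  5*  6  7  8*  9 10           
11 12 13 14* 15* 16 17*          
18 19 20 21 22 23 24             
25 26 27 28 29* 30* 31           
                                 
                                 
                                 
                                 
                                 
                                 


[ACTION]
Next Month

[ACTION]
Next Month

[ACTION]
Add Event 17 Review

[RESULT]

          February 2024          
Mo Tu We Th Fr Sa Su             
          1  2  3  4             
 5  6  7  8  9 10 11             
12 13 14 15 16 17* 18            
19 20 21 22 23 24 25             
26 27 28 29                      
                                 
                                 
                                 
                                 
                                 
                                 


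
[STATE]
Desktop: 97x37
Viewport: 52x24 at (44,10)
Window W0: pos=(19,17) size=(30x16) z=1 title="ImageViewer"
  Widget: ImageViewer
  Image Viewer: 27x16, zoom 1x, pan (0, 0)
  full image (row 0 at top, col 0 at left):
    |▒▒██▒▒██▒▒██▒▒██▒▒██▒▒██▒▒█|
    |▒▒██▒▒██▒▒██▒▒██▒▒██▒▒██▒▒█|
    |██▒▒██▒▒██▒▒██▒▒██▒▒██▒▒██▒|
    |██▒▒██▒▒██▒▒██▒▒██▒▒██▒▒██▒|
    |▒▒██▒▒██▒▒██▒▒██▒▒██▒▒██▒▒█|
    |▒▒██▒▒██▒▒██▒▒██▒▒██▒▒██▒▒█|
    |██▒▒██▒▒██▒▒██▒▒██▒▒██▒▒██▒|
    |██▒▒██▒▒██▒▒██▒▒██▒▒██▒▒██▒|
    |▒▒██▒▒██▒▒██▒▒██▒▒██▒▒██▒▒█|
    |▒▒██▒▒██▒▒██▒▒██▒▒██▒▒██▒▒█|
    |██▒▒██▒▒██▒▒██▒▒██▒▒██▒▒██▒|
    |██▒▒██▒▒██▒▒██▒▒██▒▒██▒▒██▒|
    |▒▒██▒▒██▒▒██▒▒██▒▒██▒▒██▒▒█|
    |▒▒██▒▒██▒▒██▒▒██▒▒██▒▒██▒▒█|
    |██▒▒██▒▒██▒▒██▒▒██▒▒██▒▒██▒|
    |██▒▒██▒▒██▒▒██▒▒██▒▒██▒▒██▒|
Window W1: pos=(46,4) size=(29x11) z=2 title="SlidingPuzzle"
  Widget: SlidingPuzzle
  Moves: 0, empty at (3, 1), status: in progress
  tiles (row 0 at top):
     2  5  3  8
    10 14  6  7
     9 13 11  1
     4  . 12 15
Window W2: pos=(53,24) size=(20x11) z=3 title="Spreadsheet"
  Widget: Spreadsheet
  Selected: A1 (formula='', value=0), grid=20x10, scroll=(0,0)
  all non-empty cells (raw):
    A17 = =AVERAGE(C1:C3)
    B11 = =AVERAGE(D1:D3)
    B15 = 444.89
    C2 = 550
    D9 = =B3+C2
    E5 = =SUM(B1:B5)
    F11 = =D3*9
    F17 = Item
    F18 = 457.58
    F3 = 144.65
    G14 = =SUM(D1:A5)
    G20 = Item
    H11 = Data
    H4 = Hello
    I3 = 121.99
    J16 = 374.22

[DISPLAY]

  ┃│ 10 │ 14 │  6 │  7 │      ┃                     
  ┃├────┼────┼────┼────┤      ┃                     
  ┃│  9 │ 13 │ 11 │  1 │      ┃                     
  ┃├────┼────┼────┼────┤      ┃                     
  ┗━━━━━━━━━━━━━━━━━━━━━━━━━━━┛                     
                                                    
                                                    
━━━━┓                                               
    ┃                                               
────┨                                               
▒▒█ ┃                                               
▒▒█ ┃                                               
██▒ ┃                                               
██▒ ┃                                               
▒▒█ ┃    ┏━━━━━━━━━━━━━━━━━━┓                       
▒▒█ ┃    ┃ Spreadsheet      ┃                       
██▒ ┃    ┠──────────────────┨                       
██▒ ┃    ┃A1:               ┃                       
▒▒█ ┃    ┃       A       B  ┃                       
▒▒█ ┃    ┃------------------┃                       
██▒ ┃    ┃  1      [0]      ┃                       
██▒ ┃    ┃  2        0      ┃                       
━━━━┛    ┃  3        0      ┃                       
         ┃  4        0      ┃                       


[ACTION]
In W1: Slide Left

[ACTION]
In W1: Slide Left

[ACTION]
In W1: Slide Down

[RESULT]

  ┃│ 10 │ 14 │  6 │  7 │      ┃                     
  ┃├────┼────┼────┼────┤      ┃                     
  ┃│  9 │ 13 │ 11 │    │      ┃                     
  ┃├────┼────┼────┼────┤      ┃                     
  ┗━━━━━━━━━━━━━━━━━━━━━━━━━━━┛                     
                                                    
                                                    
━━━━┓                                               
    ┃                                               
────┨                                               
▒▒█ ┃                                               
▒▒█ ┃                                               
██▒ ┃                                               
██▒ ┃                                               
▒▒█ ┃    ┏━━━━━━━━━━━━━━━━━━┓                       
▒▒█ ┃    ┃ Spreadsheet      ┃                       
██▒ ┃    ┠──────────────────┨                       
██▒ ┃    ┃A1:               ┃                       
▒▒█ ┃    ┃       A       B  ┃                       
▒▒█ ┃    ┃------------------┃                       
██▒ ┃    ┃  1      [0]      ┃                       
██▒ ┃    ┃  2        0      ┃                       
━━━━┛    ┃  3        0      ┃                       
         ┃  4        0      ┃                       


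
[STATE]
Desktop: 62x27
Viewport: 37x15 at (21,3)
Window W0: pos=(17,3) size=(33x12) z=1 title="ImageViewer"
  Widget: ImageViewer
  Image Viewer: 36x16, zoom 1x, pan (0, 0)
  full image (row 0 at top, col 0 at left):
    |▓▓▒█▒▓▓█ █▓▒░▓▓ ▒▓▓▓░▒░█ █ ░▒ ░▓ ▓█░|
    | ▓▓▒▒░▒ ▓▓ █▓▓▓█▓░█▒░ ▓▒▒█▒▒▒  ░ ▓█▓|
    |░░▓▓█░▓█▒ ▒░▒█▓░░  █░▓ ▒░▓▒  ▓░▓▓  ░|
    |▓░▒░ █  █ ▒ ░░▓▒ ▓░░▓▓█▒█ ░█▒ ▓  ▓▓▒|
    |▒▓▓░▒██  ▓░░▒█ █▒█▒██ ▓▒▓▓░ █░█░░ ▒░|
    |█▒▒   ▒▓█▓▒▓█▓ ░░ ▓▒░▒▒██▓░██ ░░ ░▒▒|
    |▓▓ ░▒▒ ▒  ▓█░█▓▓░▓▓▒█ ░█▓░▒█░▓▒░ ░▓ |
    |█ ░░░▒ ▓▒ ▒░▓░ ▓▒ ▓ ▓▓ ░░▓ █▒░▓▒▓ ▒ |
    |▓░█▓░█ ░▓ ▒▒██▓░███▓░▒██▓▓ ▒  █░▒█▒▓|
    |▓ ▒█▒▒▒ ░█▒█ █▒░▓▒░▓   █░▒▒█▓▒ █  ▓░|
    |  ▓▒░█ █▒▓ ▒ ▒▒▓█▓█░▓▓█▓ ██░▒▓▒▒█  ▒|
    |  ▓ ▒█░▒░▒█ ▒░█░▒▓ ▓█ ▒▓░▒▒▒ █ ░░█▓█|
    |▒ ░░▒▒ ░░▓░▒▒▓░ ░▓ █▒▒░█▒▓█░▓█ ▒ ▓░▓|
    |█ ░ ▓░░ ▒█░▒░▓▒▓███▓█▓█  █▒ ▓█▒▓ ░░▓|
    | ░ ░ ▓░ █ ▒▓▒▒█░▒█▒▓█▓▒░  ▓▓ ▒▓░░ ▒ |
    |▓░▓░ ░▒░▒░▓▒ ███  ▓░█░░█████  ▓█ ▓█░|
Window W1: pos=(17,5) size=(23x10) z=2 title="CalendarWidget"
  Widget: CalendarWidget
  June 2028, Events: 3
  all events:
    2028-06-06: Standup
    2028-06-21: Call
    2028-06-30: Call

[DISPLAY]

━━━━━━━━━━━━━━━━━━━━━━━━━━━━┓        
ageViewer                   ┃        
━━━━━━━━━━━━━━━━━━┓─────────┨        
lendarWidget      ┃░█ █ ░▒ ░┃        
──────────────────┨▓▒▒█▒▒▒  ┃        
   June 2028      ┃ ▒░▓▒  ▓░┃        
Tu We Th Fr Sa Su ┃█▒█ ░█▒ ▓┃        
       1  2  3  4 ┃▓▒▓▓░ █░█┃        
 6*  7  8  9 10 11┃▒██▓░██ ░┃        
13 14 15 16 17 18 ┃░█▓░▒█░▓▒┃        
20 21* 22 23 24 25┃ ░░▓ █▒░▓┃        
━━━━━━━━━━━━━━━━━━┛━━━━━━━━━┛        
                                     
                                     
                                     


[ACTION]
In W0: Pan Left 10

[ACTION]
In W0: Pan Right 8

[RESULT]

━━━━━━━━━━━━━━━━━━━━━━━━━━━━┓        
ageViewer                   ┃        
━━━━━━━━━━━━━━━━━━┓─────────┨        
lendarWidget      ┃░▓ ▓█░   ┃        
──────────────────┨ ░ ▓█▓   ┃        
   June 2028      ┃░▓▓  ░   ┃        
Tu We Th Fr Sa Su ┃▓  ▓▓▒   ┃        
       1  2  3  4 ┃█░░ ▒░   ┃        
 6*  7  8  9 10 11┃░░ ░▒▒   ┃        
13 14 15 16 17 18 ┃▒░ ░▓    ┃        
20 21* 22 23 24 25┃▓▒▓ ▒    ┃        
━━━━━━━━━━━━━━━━━━┛━━━━━━━━━┛        
                                     
                                     
                                     


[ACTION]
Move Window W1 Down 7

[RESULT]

━━━━━━━━━━━━━━━━━━━━━━━━━━━━┓        
ageViewer                   ┃        
────────────────────────────┨        
▒░▓▓ ▒▓▓▓░▒░█ █ ░▒ ░▓ ▓█░   ┃        
█▓▓▓█▓░█▒░ ▓▒▒█▒▒▒  ░ ▓█▓   ┃        
░▒█▓░░  █░▓ ▒░▓▒  ▓░▓▓  ░   ┃        
 ░░▓▒ ▓░░▓▓█▒█ ░█▒ ▓  ▓▓▒   ┃        
░▒█ █▒█▒██ ▓▒▓▓░ █░█░░ ▒░   ┃        
▓█▓ ░░ ▓▒░▒▒██▓░██ ░░ ░▒▒   ┃        
━━━━━━━━━━━━━━━━━━┓▒░ ░▓    ┃        
lendarWidget      ┃▓▒▓ ▒    ┃        
──────────────────┨━━━━━━━━━┛        
   June 2028      ┃                  
Tu We Th Fr Sa Su ┃                  
       1  2  3  4 ┃                  


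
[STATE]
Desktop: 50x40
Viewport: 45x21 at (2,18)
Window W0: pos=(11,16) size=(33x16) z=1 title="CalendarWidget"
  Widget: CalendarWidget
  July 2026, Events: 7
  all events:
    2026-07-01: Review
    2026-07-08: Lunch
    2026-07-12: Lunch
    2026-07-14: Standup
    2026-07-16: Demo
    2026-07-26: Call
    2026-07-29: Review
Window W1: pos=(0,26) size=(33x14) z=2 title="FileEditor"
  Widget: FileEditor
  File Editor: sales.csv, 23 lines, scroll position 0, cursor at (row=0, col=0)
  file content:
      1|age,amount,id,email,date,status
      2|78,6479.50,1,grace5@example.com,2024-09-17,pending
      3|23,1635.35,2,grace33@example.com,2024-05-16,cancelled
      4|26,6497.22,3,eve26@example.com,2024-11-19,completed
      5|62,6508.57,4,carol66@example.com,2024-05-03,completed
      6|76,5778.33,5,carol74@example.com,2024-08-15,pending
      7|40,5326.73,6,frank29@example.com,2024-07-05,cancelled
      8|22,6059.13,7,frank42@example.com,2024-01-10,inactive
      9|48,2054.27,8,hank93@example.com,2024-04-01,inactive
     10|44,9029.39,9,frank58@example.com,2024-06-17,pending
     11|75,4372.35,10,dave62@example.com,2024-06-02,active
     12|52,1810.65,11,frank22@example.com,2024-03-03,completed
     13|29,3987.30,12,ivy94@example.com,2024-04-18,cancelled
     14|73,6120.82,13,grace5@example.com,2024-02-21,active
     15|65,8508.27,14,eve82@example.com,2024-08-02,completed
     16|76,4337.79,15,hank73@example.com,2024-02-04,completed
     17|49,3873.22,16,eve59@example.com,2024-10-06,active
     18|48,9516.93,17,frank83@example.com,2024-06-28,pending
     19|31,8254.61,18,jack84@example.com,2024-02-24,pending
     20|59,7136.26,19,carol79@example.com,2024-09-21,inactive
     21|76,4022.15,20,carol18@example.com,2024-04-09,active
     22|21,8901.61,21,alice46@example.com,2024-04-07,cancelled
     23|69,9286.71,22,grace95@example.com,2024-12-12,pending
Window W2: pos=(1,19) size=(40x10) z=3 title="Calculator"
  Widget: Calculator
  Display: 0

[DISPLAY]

         ┠───────────────────────────────┨   
━━━━━━━━━━━━━━━━━━━━━━━━━━━━━━━━━━━━━━┓  ┃   
 Calculator                           ┃  ┃   
──────────────────────────────────────┨  ┃   
                                     0┃  ┃   
┌───┬───┬───┬───┐                     ┃  ┃   
│ 7 │ 8 │ 9 │ ÷ │                     ┃  ┃   
├───┼───┼───┼───┤                     ┃  ┃   
│ 4 │ 5 │ 6 │ × │                     ┃  ┃   
└───┴───┴───┴───┘                     ┃  ┃   
━━━━━━━━━━━━━━━━━━━━━━━━━━━━━━━━━━━━━━┛  ┃   
ge,amount,id,email,date,statu▲┃          ┃   
8,6479.50,1,grace5@example.co█┃          ┃   
3,1635.35,2,grace33@example.c░┃━━━━━━━━━━┛   
6,6497.22,3,eve26@example.com░┃              
2,6508.57,4,carol66@example.c░┃              
6,5778.33,5,carol74@example.c░┃              
0,5326.73,6,frank29@example.c░┃              
2,6059.13,7,frank42@example.c░┃              
8,2054.27,8,hank93@example.co░┃              
4,9029.39,9,frank58@example.c▼┃              


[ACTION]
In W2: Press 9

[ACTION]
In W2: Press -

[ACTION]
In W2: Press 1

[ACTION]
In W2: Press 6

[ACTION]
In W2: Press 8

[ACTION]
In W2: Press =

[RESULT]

         ┠───────────────────────────────┨   
━━━━━━━━━━━━━━━━━━━━━━━━━━━━━━━━━━━━━━┓  ┃   
 Calculator                           ┃  ┃   
──────────────────────────────────────┨  ┃   
                                  -159┃  ┃   
┌───┬───┬───┬───┐                     ┃  ┃   
│ 7 │ 8 │ 9 │ ÷ │                     ┃  ┃   
├───┼───┼───┼───┤                     ┃  ┃   
│ 4 │ 5 │ 6 │ × │                     ┃  ┃   
└───┴───┴───┴───┘                     ┃  ┃   
━━━━━━━━━━━━━━━━━━━━━━━━━━━━━━━━━━━━━━┛  ┃   
ge,amount,id,email,date,statu▲┃          ┃   
8,6479.50,1,grace5@example.co█┃          ┃   
3,1635.35,2,grace33@example.c░┃━━━━━━━━━━┛   
6,6497.22,3,eve26@example.com░┃              
2,6508.57,4,carol66@example.c░┃              
6,5778.33,5,carol74@example.c░┃              
0,5326.73,6,frank29@example.c░┃              
2,6059.13,7,frank42@example.c░┃              
8,2054.27,8,hank93@example.co░┃              
4,9029.39,9,frank58@example.c▼┃              


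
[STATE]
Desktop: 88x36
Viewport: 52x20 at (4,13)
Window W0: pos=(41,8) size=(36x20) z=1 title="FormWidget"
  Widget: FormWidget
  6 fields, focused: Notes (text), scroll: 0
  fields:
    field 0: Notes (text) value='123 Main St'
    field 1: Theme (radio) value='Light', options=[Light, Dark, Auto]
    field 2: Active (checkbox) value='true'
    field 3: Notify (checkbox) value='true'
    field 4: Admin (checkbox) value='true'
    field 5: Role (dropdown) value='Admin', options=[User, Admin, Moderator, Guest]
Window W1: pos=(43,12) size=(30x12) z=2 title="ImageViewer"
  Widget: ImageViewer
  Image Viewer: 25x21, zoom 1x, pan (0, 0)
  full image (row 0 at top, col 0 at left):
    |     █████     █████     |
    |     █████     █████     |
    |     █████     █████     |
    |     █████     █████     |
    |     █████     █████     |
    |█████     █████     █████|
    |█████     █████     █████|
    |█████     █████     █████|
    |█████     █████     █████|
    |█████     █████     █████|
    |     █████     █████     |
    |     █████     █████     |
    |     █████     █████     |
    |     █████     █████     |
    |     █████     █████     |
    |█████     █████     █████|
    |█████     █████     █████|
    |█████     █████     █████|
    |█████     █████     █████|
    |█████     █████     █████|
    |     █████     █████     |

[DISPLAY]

                                     ┃ ┃ ImageViewer
                                     ┃ ┠────────────
                                     ┃ ┃     █████  
                                     ┃ ┃     █████  
                                     ┃ ┃     █████  
                                     ┃ ┃     █████  
                                     ┃ ┃     █████  
                                     ┃ ┃█████     ██
                                     ┃ ┃█████     ██
                                     ┃ ┃█████     ██
                                     ┃ ┗━━━━━━━━━━━━
                                     ┃              
                                     ┃              
                                     ┃              
                                     ┗━━━━━━━━━━━━━━
                                                    
                                                    
                                                    
                                                    
                                                    


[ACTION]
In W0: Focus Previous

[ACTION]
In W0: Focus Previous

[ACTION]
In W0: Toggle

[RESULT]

                                     ┃ ┃ ImageViewer
                                     ┃ ┠────────────
                                     ┃>┃     █████  
                                     ┃ ┃     █████  
                                     ┃ ┃     █████  
                                     ┃ ┃     █████  
                                     ┃ ┃     █████  
                                     ┃ ┃█████     ██
                                     ┃ ┃█████     ██
                                     ┃ ┃█████     ██
                                     ┃ ┗━━━━━━━━━━━━
                                     ┃              
                                     ┃              
                                     ┃              
                                     ┗━━━━━━━━━━━━━━
                                                    
                                                    
                                                    
                                                    
                                                    


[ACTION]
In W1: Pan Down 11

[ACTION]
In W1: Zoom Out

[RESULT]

                                     ┃ ┃ ImageViewer
                                     ┃ ┠────────────
                                     ┃>┃     █████  
                                     ┃ ┃     █████  
                                     ┃ ┃     █████  
                                     ┃ ┃     █████  
                                     ┃ ┃█████     ██
                                     ┃ ┃█████     ██
                                     ┃ ┃█████     ██
                                     ┃ ┃█████     ██
                                     ┃ ┗━━━━━━━━━━━━
                                     ┃              
                                     ┃              
                                     ┃              
                                     ┗━━━━━━━━━━━━━━
                                                    
                                                    
                                                    
                                                    
                                                    


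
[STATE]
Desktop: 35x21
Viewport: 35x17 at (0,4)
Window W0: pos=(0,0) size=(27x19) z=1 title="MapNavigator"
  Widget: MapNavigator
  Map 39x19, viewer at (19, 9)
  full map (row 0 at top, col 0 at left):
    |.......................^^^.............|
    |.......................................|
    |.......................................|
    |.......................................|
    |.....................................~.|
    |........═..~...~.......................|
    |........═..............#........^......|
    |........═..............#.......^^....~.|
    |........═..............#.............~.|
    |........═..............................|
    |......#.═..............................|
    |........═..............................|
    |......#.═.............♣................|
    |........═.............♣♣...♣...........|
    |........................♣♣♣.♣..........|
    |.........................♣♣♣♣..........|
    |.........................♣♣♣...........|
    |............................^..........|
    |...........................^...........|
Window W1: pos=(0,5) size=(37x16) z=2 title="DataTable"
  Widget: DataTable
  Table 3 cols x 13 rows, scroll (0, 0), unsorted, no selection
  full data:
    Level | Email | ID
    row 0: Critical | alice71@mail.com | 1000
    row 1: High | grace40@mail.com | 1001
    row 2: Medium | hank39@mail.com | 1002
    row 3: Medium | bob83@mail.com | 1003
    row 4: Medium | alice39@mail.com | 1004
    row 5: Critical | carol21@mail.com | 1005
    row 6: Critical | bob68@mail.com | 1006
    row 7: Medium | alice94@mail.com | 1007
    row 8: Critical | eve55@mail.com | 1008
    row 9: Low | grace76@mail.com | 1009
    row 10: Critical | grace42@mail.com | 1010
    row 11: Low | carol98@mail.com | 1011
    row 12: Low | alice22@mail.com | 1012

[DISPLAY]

┃.........................┃        
┏━━━━━━━━━━━━━━━━━━━━━━━━━━━━━━━━━━
┃ DataTable                        
┠──────────────────────────────────
┃Level   │Email           │ID      
┃────────┼────────────────┼────    
┃Critical│alice71@mail.com│1000    
┃High    │grace40@mail.com│1001    
┃Medium  │hank39@mail.com │1002    
┃Medium  │bob83@mail.com  │1003    
┃Medium  │alice39@mail.com│1004    
┃Critical│carol21@mail.com│1005    
┃Critical│bob68@mail.com  │1006    
┃Medium  │alice94@mail.com│1007    
┃Critical│eve55@mail.com  │1008    
┃Low     │grace76@mail.com│1009    
┗━━━━━━━━━━━━━━━━━━━━━━━━━━━━━━━━━━


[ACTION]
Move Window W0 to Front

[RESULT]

┃.........................┃        
┃.........................┃━━━━━━━━
┃.═..~...~................┃        
┃.═..............#........┃────────
┃.═..............#.......^┃ID      
┃.═..............#........┃────    
┃.═..........@............┃1000    
┃.═.......................┃1001    
┃.═.......................┃1002    
┃.═.............♣.........┃1003    
┃.═.............♣♣...♣....┃1004    
┃.................♣♣♣.♣...┃1005    
┃..................♣♣♣♣...┃1006    
┃..................♣♣♣....┃1007    
┗━━━━━━━━━━━━━━━━━━━━━━━━━┛1008    
┃Low     │grace76@mail.com│1009    
┗━━━━━━━━━━━━━━━━━━━━━━━━━━━━━━━━━━


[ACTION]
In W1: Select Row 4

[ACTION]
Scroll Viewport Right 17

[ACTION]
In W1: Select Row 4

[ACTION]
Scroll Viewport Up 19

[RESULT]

┏━━━━━━━━━━━━━━━━━━━━━━━━━┓        
┃ MapNavigator            ┃        
┠─────────────────────────┨        
┃.........................┃        
┃.........................┃        
┃.........................┃━━━━━━━━
┃.═..~...~................┃        
┃.═..............#........┃────────
┃.═..............#.......^┃ID      
┃.═..............#........┃────    
┃.═..........@............┃1000    
┃.═.......................┃1001    
┃.═.......................┃1002    
┃.═.............♣.........┃1003    
┃.═.............♣♣...♣....┃1004    
┃.................♣♣♣.♣...┃1005    
┃..................♣♣♣♣...┃1006    


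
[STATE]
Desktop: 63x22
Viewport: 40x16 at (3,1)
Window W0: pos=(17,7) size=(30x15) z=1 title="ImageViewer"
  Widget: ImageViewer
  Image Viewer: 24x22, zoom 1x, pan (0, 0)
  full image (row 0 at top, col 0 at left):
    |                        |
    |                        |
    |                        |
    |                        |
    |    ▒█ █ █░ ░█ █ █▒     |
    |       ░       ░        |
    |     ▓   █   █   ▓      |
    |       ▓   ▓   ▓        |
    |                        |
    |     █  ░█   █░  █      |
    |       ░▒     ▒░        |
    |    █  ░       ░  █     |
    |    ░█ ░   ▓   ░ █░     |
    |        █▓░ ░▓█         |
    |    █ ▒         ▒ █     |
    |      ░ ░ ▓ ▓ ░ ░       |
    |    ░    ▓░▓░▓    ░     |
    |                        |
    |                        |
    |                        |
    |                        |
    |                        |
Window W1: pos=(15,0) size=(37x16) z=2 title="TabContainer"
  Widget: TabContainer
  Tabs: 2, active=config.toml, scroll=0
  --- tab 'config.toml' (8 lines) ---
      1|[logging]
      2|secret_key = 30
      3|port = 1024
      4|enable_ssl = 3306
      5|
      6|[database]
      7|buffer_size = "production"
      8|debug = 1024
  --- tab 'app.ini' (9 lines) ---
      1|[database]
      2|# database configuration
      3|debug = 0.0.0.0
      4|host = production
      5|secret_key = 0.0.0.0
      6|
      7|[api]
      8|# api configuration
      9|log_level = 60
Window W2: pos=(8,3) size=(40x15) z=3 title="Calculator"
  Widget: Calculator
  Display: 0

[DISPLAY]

            ┃ TabContainer              
            ┠───────────────────────────
     ┏━━━━━━━━━━━━━━━━━━━━━━━━━━━━━━━━━━
     ┃ Calculator                       
     ┠──────────────────────────────────
     ┃                                  
     ┃┌───┬───┬───┬───┐                 
     ┃│ 7 │ 8 │ 9 │ ÷ │                 
     ┃├───┼───┼───┼───┤                 
     ┃│ 4 │ 5 │ 6 │ × │                 
     ┃├───┼───┼───┼───┤                 
     ┃│ 1 │ 2 │ 3 │ - │                 
     ┃├───┼───┼───┼───┤                 
     ┃│ 0 │ . │ = │ + │                 
     ┃├───┼───┼───┼───┤                 
     ┃│ C │ MC│ MR│ M+│                 


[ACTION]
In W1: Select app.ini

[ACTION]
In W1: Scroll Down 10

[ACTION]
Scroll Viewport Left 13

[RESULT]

               ┃ TabContainer           
               ┠────────────────────────
        ┏━━━━━━━━━━━━━━━━━━━━━━━━━━━━━━━
        ┃ Calculator                    
        ┠───────────────────────────────
        ┃                               
        ┃┌───┬───┬───┬───┐              
        ┃│ 7 │ 8 │ 9 │ ÷ │              
        ┃├───┼───┼───┼───┤              
        ┃│ 4 │ 5 │ 6 │ × │              
        ┃├───┼───┼───┼───┤              
        ┃│ 1 │ 2 │ 3 │ - │              
        ┃├───┼───┼───┼───┤              
        ┃│ 0 │ . │ = │ + │              
        ┃├───┼───┼───┼───┤              
        ┃│ C │ MC│ MR│ M+│              


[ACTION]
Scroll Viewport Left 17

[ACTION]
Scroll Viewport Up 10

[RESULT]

               ┏━━━━━━━━━━━━━━━━━━━━━━━━
               ┃ TabContainer           
               ┠────────────────────────
        ┏━━━━━━━━━━━━━━━━━━━━━━━━━━━━━━━
        ┃ Calculator                    
        ┠───────────────────────────────
        ┃                               
        ┃┌───┬───┬───┬───┐              
        ┃│ 7 │ 8 │ 9 │ ÷ │              
        ┃├───┼───┼───┼───┤              
        ┃│ 4 │ 5 │ 6 │ × │              
        ┃├───┼───┼───┼───┤              
        ┃│ 1 │ 2 │ 3 │ - │              
        ┃├───┼───┼───┼───┤              
        ┃│ 0 │ . │ = │ + │              
        ┃├───┼───┼───┼───┤              


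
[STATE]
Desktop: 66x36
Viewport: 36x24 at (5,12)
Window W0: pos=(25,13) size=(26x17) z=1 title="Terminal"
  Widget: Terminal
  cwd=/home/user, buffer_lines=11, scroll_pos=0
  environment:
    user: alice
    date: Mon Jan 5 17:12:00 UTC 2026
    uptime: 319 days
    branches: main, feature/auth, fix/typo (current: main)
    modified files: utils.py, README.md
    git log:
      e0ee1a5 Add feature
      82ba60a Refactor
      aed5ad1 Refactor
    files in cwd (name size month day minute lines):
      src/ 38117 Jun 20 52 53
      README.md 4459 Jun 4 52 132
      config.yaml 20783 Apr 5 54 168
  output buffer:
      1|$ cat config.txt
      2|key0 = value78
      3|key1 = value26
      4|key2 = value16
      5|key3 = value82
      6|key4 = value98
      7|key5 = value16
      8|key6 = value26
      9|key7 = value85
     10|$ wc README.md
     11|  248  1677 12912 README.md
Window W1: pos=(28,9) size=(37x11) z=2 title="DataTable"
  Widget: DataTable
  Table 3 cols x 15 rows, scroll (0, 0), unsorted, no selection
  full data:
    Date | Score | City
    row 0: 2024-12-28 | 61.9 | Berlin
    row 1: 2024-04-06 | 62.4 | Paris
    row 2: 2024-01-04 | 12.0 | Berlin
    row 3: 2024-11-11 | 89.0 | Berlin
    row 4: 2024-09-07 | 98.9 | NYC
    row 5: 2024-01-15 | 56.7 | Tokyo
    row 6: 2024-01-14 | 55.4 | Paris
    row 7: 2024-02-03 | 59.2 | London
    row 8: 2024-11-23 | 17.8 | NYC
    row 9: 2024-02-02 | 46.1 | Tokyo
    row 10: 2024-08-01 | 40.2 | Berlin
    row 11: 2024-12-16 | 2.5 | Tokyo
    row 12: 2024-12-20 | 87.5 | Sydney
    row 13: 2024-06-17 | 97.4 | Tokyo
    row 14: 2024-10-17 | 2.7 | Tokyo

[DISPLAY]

                       ┃Date      │S
                    ┏━━┃──────────┼─
                    ┃ T┃2024-12-28│6
                    ┠──┃2024-04-06│6
                    ┃$ ┃2024-01-04│1
                    ┃ke┃2024-11-11│8
                    ┃ke┃2024-09-07│9
                    ┃ke┗━━━━━━━━━━━━
                    ┃key3 = value82 
                    ┃key4 = value98 
                    ┃key5 = value16 
                    ┃key6 = value26 
                    ┃key7 = value85 
                    ┃$ wc README.md 
                    ┃  248  1677 129
                    ┃$ █            
                    ┃               
                    ┗━━━━━━━━━━━━━━━
                                    
                                    
                                    
                                    
                                    
                                    


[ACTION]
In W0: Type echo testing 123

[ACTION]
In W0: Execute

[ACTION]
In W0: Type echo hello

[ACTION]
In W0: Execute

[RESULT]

                       ┃Date      │S
                    ┏━━┃──────────┼─
                    ┃ T┃2024-12-28│6
                    ┠──┃2024-04-06│6
                    ┃ke┃2024-01-04│1
                    ┃ke┃2024-11-11│8
                    ┃ke┃2024-09-07│9
                    ┃ke┗━━━━━━━━━━━━
                    ┃key6 = value26 
                    ┃key7 = value85 
                    ┃$ wc README.md 
                    ┃  248  1677 129
                    ┃$ echo testing 
                    ┃testing 123    
                    ┃$ echo hello   
                    ┃hello          
                    ┃$ █            
                    ┗━━━━━━━━━━━━━━━
                                    
                                    
                                    
                                    
                                    
                                    


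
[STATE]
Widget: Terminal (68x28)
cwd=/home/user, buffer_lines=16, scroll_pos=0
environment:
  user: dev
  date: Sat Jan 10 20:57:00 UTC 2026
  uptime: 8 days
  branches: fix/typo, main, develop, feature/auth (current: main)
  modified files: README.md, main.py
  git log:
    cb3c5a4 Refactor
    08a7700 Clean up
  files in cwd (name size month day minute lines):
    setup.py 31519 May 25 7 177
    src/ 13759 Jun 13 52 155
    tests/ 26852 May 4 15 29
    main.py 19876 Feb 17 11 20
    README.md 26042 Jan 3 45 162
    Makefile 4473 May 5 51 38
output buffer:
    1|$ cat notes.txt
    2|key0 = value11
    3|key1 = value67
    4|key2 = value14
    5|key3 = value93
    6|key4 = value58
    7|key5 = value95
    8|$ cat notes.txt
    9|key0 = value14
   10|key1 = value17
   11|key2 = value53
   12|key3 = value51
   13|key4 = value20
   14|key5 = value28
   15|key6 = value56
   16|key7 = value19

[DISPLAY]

$ cat notes.txt                                                     
key0 = value11                                                      
key1 = value67                                                      
key2 = value14                                                      
key3 = value93                                                      
key4 = value58                                                      
key5 = value95                                                      
$ cat notes.txt                                                     
key0 = value14                                                      
key1 = value17                                                      
key2 = value53                                                      
key3 = value51                                                      
key4 = value20                                                      
key5 = value28                                                      
key6 = value56                                                      
key7 = value19                                                      
$ █                                                                 
                                                                    
                                                                    
                                                                    
                                                                    
                                                                    
                                                                    
                                                                    
                                                                    
                                                                    
                                                                    
                                                                    


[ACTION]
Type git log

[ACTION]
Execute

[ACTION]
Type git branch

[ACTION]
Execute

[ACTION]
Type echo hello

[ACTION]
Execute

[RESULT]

$ cat notes.txt                                                     
key0 = value11                                                      
key1 = value67                                                      
key2 = value14                                                      
key3 = value93                                                      
key4 = value58                                                      
key5 = value95                                                      
$ cat notes.txt                                                     
key0 = value14                                                      
key1 = value17                                                      
key2 = value53                                                      
key3 = value51                                                      
key4 = value20                                                      
key5 = value28                                                      
key6 = value56                                                      
key7 = value19                                                      
$ git log                                                           
cb3c5a4 Refactor                                                    
08a7700 Clean up                                                    
$ git branch                                                        
  fix/typo                                                          
* main                                                              
  develop                                                           
  feature/auth                                                      
$ echo hello                                                        
hello                                                               
$ █                                                                 
                                                                    
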